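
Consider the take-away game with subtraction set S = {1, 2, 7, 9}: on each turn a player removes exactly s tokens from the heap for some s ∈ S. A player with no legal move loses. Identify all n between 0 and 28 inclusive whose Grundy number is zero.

0, 3, 6, 11, 14, 17, 22, 25, 28

G(0) = 0
G(1) = mex{0} = 1
G(2) = mex{1,0} = 2
G(3) = mex{2,1} = 0
G(4) = mex{0,2} = 1
G(5) = mex{1,0} = 2
G(6) = mex{2,1} = 0
G(7) = mex{0,2,0} = 1
G(8) = mex{1,0,1} = 2
G(9) = mex{2,1,2,0} = 3
G(10) = mex{3,2,0,1} = 4
G(11) = mex{4,3,1,2} = 0
G(12) = mex{0,4,2,0} = 1
G(13) = mex{1,0,0,1} = 2
G(14) = mex{2,1,1,2} = 0
G(15) = mex{0,2,2,0} = 1
G(16) = mex{1,0,3,1} = 2
G(17) = mex{2,1,4,2} = 0
G(18) = mex{0,2,0,3} = 1
G(19) = mex{1,0,1,4} = 2
G(20) = mex{2,1,2,0} = 3
G(21) = mex{3,2,0,1} = 4
G(22) = mex{4,3,1,2} = 0
G(23) = mex{0,4,2,0} = 1
G(24) = mex{1,0,0,1} = 2
G(25) = mex{2,1,1,2} = 0
G(26) = mex{0,2,2,0} = 1
G(27) = mex{1,0,3,1} = 2
G(28) = mex{2,1,4,2} = 0
P-positions are exactly the n with G(n) = 0.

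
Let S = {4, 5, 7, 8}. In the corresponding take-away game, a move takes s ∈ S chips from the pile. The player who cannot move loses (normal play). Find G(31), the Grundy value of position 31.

1

n :  0  1  2  3  4  5  6  7  8  9 10 11 12 13 14 15 16 17 18 19 20 21 22 23 24 25 26 27 28 29 30 31
G :  0  0  0  0  1  1  1  1  2  2  2  2  0  0  0  0  1  1  1  1  2  2  2  2  0  0  0  0  1  1  1  1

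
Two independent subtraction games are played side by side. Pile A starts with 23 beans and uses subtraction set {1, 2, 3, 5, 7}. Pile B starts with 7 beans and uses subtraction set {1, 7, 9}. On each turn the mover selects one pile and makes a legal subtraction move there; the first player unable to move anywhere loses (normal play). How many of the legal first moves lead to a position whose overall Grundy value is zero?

1

Pile A, S = {1, 2, 3, 5, 7}:
G(0) = 0
G(1) = mex{0} = 1
G(2) = mex{1,0} = 2
G(3) = mex{2,1,0} = 3
G(4) = mex{3,2,1} = 0
G(5) = mex{0,3,2,0} = 1
G(6) = mex{1,0,3,1} = 2
G(7) = mex{2,1,0,2,0} = 3
G(8) = mex{3,2,1,3,1} = 0
G(9) = mex{0,3,2,0,2} = 1
G(10) = mex{1,0,3,1,3} = 2
G(11) = mex{2,1,0,2,0} = 3
G(12) = mex{3,2,1,3,1} = 0
G(13) = mex{0,3,2,0,2} = 1
G(14) = mex{1,0,3,1,3} = 2
G(15) = mex{2,1,0,2,0} = 3
G(16) = mex{3,2,1,3,1} = 0
G(17) = mex{0,3,2,0,2} = 1
G(18) = mex{1,0,3,1,3} = 2
G(19) = mex{2,1,0,2,0} = 3
G(20) = mex{3,2,1,3,1} = 0
G(21) = mex{0,3,2,0,2} = 1
G(22) = mex{1,0,3,1,3} = 2
G(23) = mex{2,1,0,2,0} = 3
G_A(23) = 3.
Pile B, S = {1, 7, 9}:
n : 0 1 2 3 4 5 6 7
G : 0 1 0 1 0 1 0 1
G_B(7) = 1.
Combined Grundy value = 3 ⊕ 1 = 2.
A winning move leaves total XOR = 0, i.e. changes one component's Grundy value g to g ⊕ X where X is the current total.
Pile A: need g' = 3⊕2 = 1. Options: 23−1→G=2, 23−2→G=1, 23−3→G=0, 23−5→G=2, 23−7→G=0. Hits: 1.
Pile B: need g' = 1⊕2 = 3. Options: 7−1→G=0, 7−7→G=0. Hits: 0.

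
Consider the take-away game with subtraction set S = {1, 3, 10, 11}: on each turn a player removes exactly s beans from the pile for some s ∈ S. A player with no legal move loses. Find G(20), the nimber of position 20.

n :  0  1  2  3  4  5  6  7  8  9 10 11 12 13 14 15 16 17 18 19 20
G :  0  1  0  1  0  1  0  1  0  1  2  3  2  3  2  3  2  3  2  3  0

0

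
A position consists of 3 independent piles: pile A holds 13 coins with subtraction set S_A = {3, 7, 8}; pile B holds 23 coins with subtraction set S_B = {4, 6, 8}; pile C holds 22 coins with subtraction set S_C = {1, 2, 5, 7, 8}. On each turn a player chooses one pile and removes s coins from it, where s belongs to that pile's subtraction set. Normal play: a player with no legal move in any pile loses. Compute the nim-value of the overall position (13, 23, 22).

1

Pile A, S = {3, 7, 8}:
n :  0  1  2  3  4  5  6  7  8  9 10 11 12 13
G :  0  0  0  1  1  1  0  2  2  1  3  0  0  2
G_A(13) = 2.
Pile B, S = {4, 6, 8}:
G(0) = 0
G(1) = mex{} = 0
G(2) = mex{} = 0
G(3) = mex{} = 0
G(4) = mex{0} = 1
G(5) = mex{0} = 1
G(6) = mex{0,0} = 1
G(7) = mex{0,0} = 1
G(8) = mex{1,0,0} = 2
G(9) = mex{1,0,0} = 2
G(10) = mex{1,1,0} = 2
G(11) = mex{1,1,0} = 2
G(12) = mex{2,1,1} = 0
G(13) = mex{2,1,1} = 0
G(14) = mex{2,2,1} = 0
G(15) = mex{2,2,1} = 0
G(16) = mex{0,2,2} = 1
G(17) = mex{0,2,2} = 1
G(18) = mex{0,0,2} = 1
G(19) = mex{0,0,2} = 1
G(20) = mex{1,0,0} = 2
G(21) = mex{1,0,0} = 2
G(22) = mex{1,1,0} = 2
G(23) = mex{1,1,0} = 2
G_B(23) = 2.
Pile C, S = {1, 2, 5, 7, 8}:
G(0) = 0
G(1) = mex{0} = 1
G(2) = mex{1,0} = 2
G(3) = mex{2,1} = 0
G(4) = mex{0,2} = 1
G(5) = mex{1,0,0} = 2
G(6) = mex{2,1,1} = 0
G(7) = mex{0,2,2,0} = 1
G(8) = mex{1,0,0,1,0} = 2
G(9) = mex{2,1,1,2,1} = 0
G(10) = mex{0,2,2,0,2} = 1
G(11) = mex{1,0,0,1,0} = 2
G(12) = mex{2,1,1,2,1} = 0
G(13) = mex{0,2,2,0,2} = 1
G(14) = mex{1,0,0,1,0} = 2
G(15) = mex{2,1,1,2,1} = 0
G(16) = mex{0,2,2,0,2} = 1
G(17) = mex{1,0,0,1,0} = 2
G(18) = mex{2,1,1,2,1} = 0
G(19) = mex{0,2,2,0,2} = 1
G(20) = mex{1,0,0,1,0} = 2
G(21) = mex{2,1,1,2,1} = 0
G(22) = mex{0,2,2,0,2} = 1
G_C(22) = 1.
Combined Grundy value = 2 ⊕ 2 ⊕ 1 = 1.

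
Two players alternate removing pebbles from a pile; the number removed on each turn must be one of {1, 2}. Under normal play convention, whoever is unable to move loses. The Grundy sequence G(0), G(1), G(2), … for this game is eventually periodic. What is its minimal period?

3

G(0) = 0
G(1) = mex{0} = 1
G(2) = mex{1,0} = 2
G(3) = mex{2,1} = 0
G(4) = mex{0,2} = 1
G(5) = mex{1,0} = 2
G(6) = mex{2,1} = 0
G(7) = mex{0,2} = 1
G(8) = mex{1,0} = 2
G(9) = mex{2,1} = 0
G(10) = mex{0,2} = 1
G(11) = mex{1,0} = 2
G(12) = mex{2,1} = 0
G(13) = mex{0,2} = 1
G(14) = mex{1,0} = 2
G(n+3) = G(n) holds for n = 0,…,1 (a full window of length max(S) = 2), so the sequence is purely periodic with period 3.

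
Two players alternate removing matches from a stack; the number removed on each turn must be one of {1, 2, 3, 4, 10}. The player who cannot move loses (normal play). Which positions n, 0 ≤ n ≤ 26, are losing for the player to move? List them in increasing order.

0, 5, 11, 16, 22

n :  0  1  2  3  4  5  6  7  8  9 10 11 12 13 14 15 16 17 18 19 20 21 22 23 24 25 26
G :  0  1  2  3  4  0  1  2  3  4  5  0  1  2  3  4  0  1  2  3  4  5  0  1  2  3  4
P-positions are exactly the n with G(n) = 0.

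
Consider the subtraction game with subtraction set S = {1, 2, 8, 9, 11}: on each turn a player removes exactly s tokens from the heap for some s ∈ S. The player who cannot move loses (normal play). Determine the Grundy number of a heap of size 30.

0

n :  0  1  2  3  4  5  6  7  8  9 10 11 12 13 14 15 16 17 18 19 20 21 22 23 24 25 26 27 28 29 30
G :  0  1  2  0  1  2  0  1  2  3  0  1  2  0  1  2  0  1  2  3  0  1  2  0  1  2  0  1  2  3  0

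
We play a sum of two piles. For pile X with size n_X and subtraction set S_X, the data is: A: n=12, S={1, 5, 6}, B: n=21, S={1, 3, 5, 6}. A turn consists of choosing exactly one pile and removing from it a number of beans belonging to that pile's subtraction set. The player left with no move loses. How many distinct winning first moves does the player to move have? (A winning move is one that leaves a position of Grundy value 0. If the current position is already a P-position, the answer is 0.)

2

Pile A, S = {1, 5, 6}:
n :  0  1  2  3  4  5  6  7  8  9 10 11 12
G :  0  1  0  1  0  1  2  3  2  3  2  0  1
G_A(12) = 1.
Pile B, S = {1, 3, 5, 6}:
G(0) = 0
G(1) = mex{0} = 1
G(2) = mex{1} = 0
G(3) = mex{0,0} = 1
G(4) = mex{1,1} = 0
G(5) = mex{0,0,0} = 1
G(6) = mex{1,1,1,0} = 2
G(7) = mex{2,0,0,1} = 3
G(8) = mex{3,1,1,0} = 2
G(9) = mex{2,2,0,1} = 3
G(10) = mex{3,3,1,0} = 2
G(11) = mex{2,2,2,1} = 0
G(12) = mex{0,3,3,2} = 1
G(13) = mex{1,2,2,3} = 0
G(14) = mex{0,0,3,2} = 1
G(15) = mex{1,1,2,3} = 0
G(16) = mex{0,0,0,2} = 1
G(17) = mex{1,1,1,0} = 2
G(18) = mex{2,0,0,1} = 3
G(19) = mex{3,1,1,0} = 2
G(20) = mex{2,2,0,1} = 3
G(21) = mex{3,3,1,0} = 2
G_B(21) = 2.
Combined Grundy value = 1 ⊕ 2 = 3.
A winning move leaves total XOR = 0, i.e. changes one component's Grundy value g to g ⊕ X where X is the current total.
Pile A: need g' = 1⊕3 = 2. Options: 12−1→G=0, 12−5→G=3, 12−6→G=2. Hits: 1.
Pile B: need g' = 2⊕3 = 1. Options: 21−1→G=3, 21−3→G=3, 21−5→G=1, 21−6→G=0. Hits: 1.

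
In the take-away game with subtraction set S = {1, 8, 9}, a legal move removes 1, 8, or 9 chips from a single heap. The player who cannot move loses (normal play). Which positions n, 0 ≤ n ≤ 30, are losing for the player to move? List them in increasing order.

0, 2, 4, 6, 16, 18, 20, 22

G(0) = 0
G(1) = mex{0} = 1
G(2) = mex{1} = 0
G(3) = mex{0} = 1
G(4) = mex{1} = 0
G(5) = mex{0} = 1
G(6) = mex{1} = 0
G(7) = mex{0} = 1
G(8) = mex{1,0} = 2
G(9) = mex{2,1,0} = 3
G(10) = mex{3,0,1} = 2
G(11) = mex{2,1,0} = 3
G(12) = mex{3,0,1} = 2
G(13) = mex{2,1,0} = 3
G(14) = mex{3,0,1} = 2
G(15) = mex{2,1,0} = 3
G(16) = mex{3,2,1} = 0
G(17) = mex{0,3,2} = 1
G(18) = mex{1,2,3} = 0
G(19) = mex{0,3,2} = 1
G(20) = mex{1,2,3} = 0
G(21) = mex{0,3,2} = 1
G(22) = mex{1,2,3} = 0
G(23) = mex{0,3,2} = 1
G(24) = mex{1,0,3} = 2
G(25) = mex{2,1,0} = 3
G(26) = mex{3,0,1} = 2
G(27) = mex{2,1,0} = 3
G(28) = mex{3,0,1} = 2
G(29) = mex{2,1,0} = 3
G(30) = mex{3,0,1} = 2
P-positions are exactly the n with G(n) = 0.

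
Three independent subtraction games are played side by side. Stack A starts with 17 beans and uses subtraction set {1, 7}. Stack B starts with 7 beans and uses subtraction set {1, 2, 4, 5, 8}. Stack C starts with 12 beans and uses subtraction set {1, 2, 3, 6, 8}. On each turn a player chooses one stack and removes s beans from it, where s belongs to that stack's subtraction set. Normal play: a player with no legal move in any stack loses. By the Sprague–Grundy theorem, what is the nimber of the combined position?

3

Stack A, S = {1, 7}:
n :  0  1  2  3  4  5  6  7  8  9 10 11 12 13 14 15 16 17
G :  0  1  0  1  0  1  0  1  0  1  0  1  0  1  0  1  0  1
G_A(17) = 1.
Stack B, S = {1, 2, 4, 5, 8}:
G(0) = 0
G(1) = mex{0} = 1
G(2) = mex{1,0} = 2
G(3) = mex{2,1} = 0
G(4) = mex{0,2,0} = 1
G(5) = mex{1,0,1,0} = 2
G(6) = mex{2,1,2,1} = 0
G(7) = mex{0,2,0,2} = 1
G_B(7) = 1.
Stack C, S = {1, 2, 3, 6, 8}:
G(0) = 0
G(1) = mex{0} = 1
G(2) = mex{1,0} = 2
G(3) = mex{2,1,0} = 3
G(4) = mex{3,2,1} = 0
G(5) = mex{0,3,2} = 1
G(6) = mex{1,0,3,0} = 2
G(7) = mex{2,1,0,1} = 3
G(8) = mex{3,2,1,2,0} = 4
G(9) = mex{4,3,2,3,1} = 0
G(10) = mex{0,4,3,0,2} = 1
G(11) = mex{1,0,4,1,3} = 2
G(12) = mex{2,1,0,2,0} = 3
G_C(12) = 3.
Combined Grundy value = 1 ⊕ 1 ⊕ 3 = 3.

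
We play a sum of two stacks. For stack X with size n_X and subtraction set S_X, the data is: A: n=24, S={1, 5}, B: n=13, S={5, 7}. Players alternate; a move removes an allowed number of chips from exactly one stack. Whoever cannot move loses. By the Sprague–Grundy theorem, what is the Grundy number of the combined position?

Stack A, S = {1, 5}:
n :  0  1  2  3  4  5  6  7  8  9 10 11 12 13 14 15 16 17 18 19 20 21 22 23 24
G :  0  1  0  1  0  1  0  1  0  1  0  1  0  1  0  1  0  1  0  1  0  1  0  1  0
G_A(24) = 0.
Stack B, S = {5, 7}:
G(0) = 0
G(1) = mex{} = 0
G(2) = mex{} = 0
G(3) = mex{} = 0
G(4) = mex{} = 0
G(5) = mex{0} = 1
G(6) = mex{0} = 1
G(7) = mex{0,0} = 1
G(8) = mex{0,0} = 1
G(9) = mex{0,0} = 1
G(10) = mex{1,0} = 2
G(11) = mex{1,0} = 2
G(12) = mex{1,1} = 0
G(13) = mex{1,1} = 0
G_B(13) = 0.
Combined Grundy value = 0 ⊕ 0 = 0.

0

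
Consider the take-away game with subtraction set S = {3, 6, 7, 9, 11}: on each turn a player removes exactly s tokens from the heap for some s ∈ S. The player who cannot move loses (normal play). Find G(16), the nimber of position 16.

0

n :  0  1  2  3  4  5  6  7  8  9 10 11 12 13 14 15 16
G :  0  0  0  1  1  1  2  2  2  3  3  3  4  4  0  0  0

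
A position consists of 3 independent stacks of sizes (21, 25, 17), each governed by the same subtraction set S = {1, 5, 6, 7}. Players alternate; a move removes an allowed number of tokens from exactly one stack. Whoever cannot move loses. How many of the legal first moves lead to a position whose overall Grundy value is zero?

5

All stacks use S = {1, 5, 6, 7}:
n :  0  1  2  3  4  5  6  7  8  9 10 11 12 13 14 15 16 17 18 19 20 21 22 23 24 25
G :  0  1  0  1  0  1  2  3  2  3  2  3  0  1  0  1  0  1  2  3  2  3  2  3  0  1
Stack A: G(21) = 3.
Stack B: G(25) = 1.
Stack C: G(17) = 1.
Combined Grundy value = 3 ⊕ 1 ⊕ 1 = 3.
A winning move leaves total XOR = 0, i.e. changes one component's Grundy value g to g ⊕ X where X is the current total.
Stack A: need g' = 3⊕3 = 0. Options: 21−1→G=2, 21−5→G=0, 21−6→G=1, 21−7→G=0. Hits: 2.
Stack B: need g' = 1⊕3 = 2. Options: 25−1→G=0, 25−5→G=2, 25−6→G=3, 25−7→G=2. Hits: 2.
Stack C: need g' = 1⊕3 = 2. Options: 17−1→G=0, 17−5→G=0, 17−6→G=3, 17−7→G=2. Hits: 1.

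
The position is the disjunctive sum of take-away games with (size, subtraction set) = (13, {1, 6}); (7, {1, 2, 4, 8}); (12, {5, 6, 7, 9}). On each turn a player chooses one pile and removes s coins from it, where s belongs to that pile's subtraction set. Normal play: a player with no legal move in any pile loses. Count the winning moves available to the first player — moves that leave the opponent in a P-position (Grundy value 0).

2

Pile A, S = {1, 6}:
n :  0  1  2  3  4  5  6  7  8  9 10 11 12 13
G :  0  1  0  1  0  1  2  0  1  0  1  0  1  2
G_A(13) = 2.
Pile B, S = {1, 2, 4, 8}:
n : 0 1 2 3 4 5 6 7
G : 0 1 2 0 1 2 0 1
G_B(7) = 1.
Pile C, S = {5, 6, 7, 9}:
G(0) = 0
G(1) = mex{} = 0
G(2) = mex{} = 0
G(3) = mex{} = 0
G(4) = mex{} = 0
G(5) = mex{0} = 1
G(6) = mex{0,0} = 1
G(7) = mex{0,0,0} = 1
G(8) = mex{0,0,0} = 1
G(9) = mex{0,0,0,0} = 1
G(10) = mex{1,0,0,0} = 2
G(11) = mex{1,1,0,0} = 2
G(12) = mex{1,1,1,0} = 2
G_C(12) = 2.
Combined Grundy value = 2 ⊕ 1 ⊕ 2 = 1.
A winning move leaves total XOR = 0, i.e. changes one component's Grundy value g to g ⊕ X where X is the current total.
Pile A: need g' = 2⊕1 = 3. Options: 13−1→G=1, 13−6→G=0. Hits: 0.
Pile B: need g' = 1⊕1 = 0. Options: 7−1→G=0, 7−2→G=2, 7−4→G=0. Hits: 2.
Pile C: need g' = 2⊕1 = 3. Options: 12−5→G=1, 12−6→G=1, 12−7→G=1, 12−9→G=0. Hits: 0.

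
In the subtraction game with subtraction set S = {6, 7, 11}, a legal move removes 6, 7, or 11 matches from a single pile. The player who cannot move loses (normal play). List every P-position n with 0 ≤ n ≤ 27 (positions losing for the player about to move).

G(0) = 0
G(1) = mex{} = 0
G(2) = mex{} = 0
G(3) = mex{} = 0
G(4) = mex{} = 0
G(5) = mex{} = 0
G(6) = mex{0} = 1
G(7) = mex{0,0} = 1
G(8) = mex{0,0} = 1
G(9) = mex{0,0} = 1
G(10) = mex{0,0} = 1
G(11) = mex{0,0,0} = 1
G(12) = mex{1,0,0} = 2
G(13) = mex{1,1,0} = 2
G(14) = mex{1,1,0} = 2
G(15) = mex{1,1,0} = 2
G(16) = mex{1,1,0} = 2
G(17) = mex{1,1,1} = 0
G(18) = mex{2,1,1} = 0
G(19) = mex{2,2,1} = 0
G(20) = mex{2,2,1} = 0
G(21) = mex{2,2,1} = 0
G(22) = mex{2,2,1} = 0
G(23) = mex{0,2,2} = 1
G(24) = mex{0,0,2} = 1
G(25) = mex{0,0,2} = 1
G(26) = mex{0,0,2} = 1
G(27) = mex{0,0,2} = 1
P-positions are exactly the n with G(n) = 0.

0, 1, 2, 3, 4, 5, 17, 18, 19, 20, 21, 22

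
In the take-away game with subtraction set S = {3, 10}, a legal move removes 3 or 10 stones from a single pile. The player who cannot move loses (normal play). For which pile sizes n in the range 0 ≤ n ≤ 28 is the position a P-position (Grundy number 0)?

G(0) = 0
G(1) = mex{} = 0
G(2) = mex{} = 0
G(3) = mex{0} = 1
G(4) = mex{0} = 1
G(5) = mex{0} = 1
G(6) = mex{1} = 0
G(7) = mex{1} = 0
G(8) = mex{1} = 0
G(9) = mex{0} = 1
G(10) = mex{0,0} = 1
G(11) = mex{0,0} = 1
G(12) = mex{1,0} = 2
G(13) = mex{1,1} = 0
G(14) = mex{1,1} = 0
G(15) = mex{2,1} = 0
G(16) = mex{0,0} = 1
G(17) = mex{0,0} = 1
G(18) = mex{0,0} = 1
G(19) = mex{1,1} = 0
G(20) = mex{1,1} = 0
G(21) = mex{1,1} = 0
G(22) = mex{0,2} = 1
G(23) = mex{0,0} = 1
G(24) = mex{0,0} = 1
G(25) = mex{1,0} = 2
G(26) = mex{1,1} = 0
G(27) = mex{1,1} = 0
G(28) = mex{2,1} = 0
P-positions are exactly the n with G(n) = 0.

0, 1, 2, 6, 7, 8, 13, 14, 15, 19, 20, 21, 26, 27, 28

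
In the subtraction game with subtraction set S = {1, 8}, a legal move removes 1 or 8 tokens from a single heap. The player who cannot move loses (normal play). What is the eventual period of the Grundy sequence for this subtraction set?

n :  0  1  2  3  4  5  6  7  8  9 10 11 12 13 14 15 16 17 18 19
G :  0  1  0  1  0  1  0  1  2  0  1  0  1  0  1  0  1  2  0  1
G(n+9) = G(n) holds for n = 0,…,7 (a full window of length max(S) = 8), so the sequence is purely periodic with period 9.

9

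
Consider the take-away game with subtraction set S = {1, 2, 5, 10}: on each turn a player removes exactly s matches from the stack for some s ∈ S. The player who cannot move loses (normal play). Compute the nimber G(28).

G(0) = 0
G(1) = mex{0} = 1
G(2) = mex{1,0} = 2
G(3) = mex{2,1} = 0
G(4) = mex{0,2} = 1
G(5) = mex{1,0,0} = 2
G(6) = mex{2,1,1} = 0
G(7) = mex{0,2,2} = 1
G(8) = mex{1,0,0} = 2
G(9) = mex{2,1,1} = 0
G(10) = mex{0,2,2,0} = 1
G(11) = mex{1,0,0,1} = 2
G(12) = mex{2,1,1,2} = 0
G(13) = mex{0,2,2,0} = 1
G(14) = mex{1,0,0,1} = 2
G(15) = mex{2,1,1,2} = 0
G(16) = mex{0,2,2,0} = 1
G(17) = mex{1,0,0,1} = 2
G(18) = mex{2,1,1,2} = 0
G(19) = mex{0,2,2,0} = 1
G(20) = mex{1,0,0,1} = 2
G(21) = mex{2,1,1,2} = 0
G(22) = mex{0,2,2,0} = 1
G(23) = mex{1,0,0,1} = 2
G(24) = mex{2,1,1,2} = 0
G(25) = mex{0,2,2,0} = 1
G(26) = mex{1,0,0,1} = 2
G(27) = mex{2,1,1,2} = 0
G(28) = mex{0,2,2,0} = 1

1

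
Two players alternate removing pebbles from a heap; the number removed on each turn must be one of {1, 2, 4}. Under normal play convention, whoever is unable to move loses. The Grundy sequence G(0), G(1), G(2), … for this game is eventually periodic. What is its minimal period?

n :  0  1  2  3  4  5  6  7  8  9 10 11 12 13 14
G :  0  1  2  0  1  2  0  1  2  0  1  2  0  1  2
G(n+3) = G(n) holds for n = 0,…,3 (a full window of length max(S) = 4), so the sequence is purely periodic with period 3.

3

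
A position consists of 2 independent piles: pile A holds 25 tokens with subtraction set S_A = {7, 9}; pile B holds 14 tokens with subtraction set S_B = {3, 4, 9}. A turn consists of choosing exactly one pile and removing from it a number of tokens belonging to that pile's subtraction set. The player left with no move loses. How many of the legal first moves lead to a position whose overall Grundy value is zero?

Pile A, S = {7, 9}:
G(0) = 0
G(1) = mex{} = 0
G(2) = mex{} = 0
G(3) = mex{} = 0
G(4) = mex{} = 0
G(5) = mex{} = 0
G(6) = mex{} = 0
G(7) = mex{0} = 1
G(8) = mex{0} = 1
G(9) = mex{0,0} = 1
G(10) = mex{0,0} = 1
G(11) = mex{0,0} = 1
G(12) = mex{0,0} = 1
G(13) = mex{0,0} = 1
G(14) = mex{1,0} = 2
G(15) = mex{1,0} = 2
G(16) = mex{1,1} = 0
G(17) = mex{1,1} = 0
G(18) = mex{1,1} = 0
G(19) = mex{1,1} = 0
G(20) = mex{1,1} = 0
G(21) = mex{2,1} = 0
G(22) = mex{2,1} = 0
G(23) = mex{0,2} = 1
G(24) = mex{0,2} = 1
G(25) = mex{0,0} = 1
G_A(25) = 1.
Pile B, S = {3, 4, 9}:
n :  0  1  2  3  4  5  6  7  8  9 10 11 12 13 14
G :  0  0  0  1  1  1  2  0  0  3  1  1  2  0  0
G_B(14) = 0.
Combined Grundy value = 1 ⊕ 0 = 1.
A winning move leaves total XOR = 0, i.e. changes one component's Grundy value g to g ⊕ X where X is the current total.
Pile A: need g' = 1⊕1 = 0. Options: 25−7→G=0, 25−9→G=0. Hits: 2.
Pile B: need g' = 0⊕1 = 1. Options: 14−3→G=1, 14−4→G=1, 14−9→G=1. Hits: 3.

5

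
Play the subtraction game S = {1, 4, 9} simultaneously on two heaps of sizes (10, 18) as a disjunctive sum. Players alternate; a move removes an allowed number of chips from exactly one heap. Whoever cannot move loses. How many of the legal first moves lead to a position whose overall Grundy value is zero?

All heaps use S = {1, 4, 9}:
n :  0  1  2  3  4  5  6  7  8  9 10 11 12 13 14 15 16 17 18
G :  0  1  0  1  2  0  1  0  1  2  0  1  0  1  2  0  1  0  1
Heap A: G(10) = 0.
Heap B: G(18) = 1.
Combined Grundy value = 0 ⊕ 1 = 1.
A winning move leaves total XOR = 0, i.e. changes one component's Grundy value g to g ⊕ X where X is the current total.
Heap A: need g' = 0⊕1 = 1. Options: 10−1→G=2, 10−4→G=1, 10−9→G=1. Hits: 2.
Heap B: need g' = 1⊕1 = 0. Options: 18−1→G=0, 18−4→G=2, 18−9→G=2. Hits: 1.

3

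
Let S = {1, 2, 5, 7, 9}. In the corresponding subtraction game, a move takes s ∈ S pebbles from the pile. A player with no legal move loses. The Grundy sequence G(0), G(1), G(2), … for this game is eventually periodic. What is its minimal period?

n :  0  1  2  3  4  5  6  7  8  9 10 11 12 13 14 15 16 17 18 19 20 21 22 23 24 25 26 27 28 29
G :  0  1  2  0  1  2  0  1  2  3  4  5  3  4  0  1  2  0  1  2  0  1  2  3  4  5  3  4  0  1
G(n+14) = G(n) holds for n = 0,…,8 (a full window of length max(S) = 9), so the sequence is purely periodic with period 14.

14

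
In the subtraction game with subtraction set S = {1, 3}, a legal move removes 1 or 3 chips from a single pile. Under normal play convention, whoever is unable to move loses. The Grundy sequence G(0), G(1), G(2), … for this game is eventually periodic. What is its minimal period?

2

G(0) = 0
G(1) = mex{0} = 1
G(2) = mex{1} = 0
G(3) = mex{0,0} = 1
G(4) = mex{1,1} = 0
G(5) = mex{0,0} = 1
G(6) = mex{1,1} = 0
G(7) = mex{0,0} = 1
G(8) = mex{1,1} = 0
G(9) = mex{0,0} = 1
G(10) = mex{1,1} = 0
G(11) = mex{0,0} = 1
G(12) = mex{1,1} = 0
G(13) = mex{0,0} = 1
G(14) = mex{1,1} = 0
G(n+2) = G(n) holds for n = 0,…,2 (a full window of length max(S) = 3), so the sequence is purely periodic with period 2.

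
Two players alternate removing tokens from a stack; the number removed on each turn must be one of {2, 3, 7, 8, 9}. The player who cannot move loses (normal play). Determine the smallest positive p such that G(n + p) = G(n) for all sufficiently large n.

16

G(0) = 0
G(1) = mex{} = 0
G(2) = mex{0} = 1
G(3) = mex{0,0} = 1
G(4) = mex{1,0} = 2
G(5) = mex{1,1} = 0
G(6) = mex{2,1} = 0
G(7) = mex{0,2,0} = 1
G(8) = mex{0,0,0,0} = 1
G(9) = mex{1,0,1,0,0} = 2
G(10) = mex{1,1,1,1,0} = 2
G(11) = mex{2,1,2,1,1} = 0
G(12) = mex{2,2,0,2,1} = 3
G(13) = mex{0,2,0,0,2} = 1
G(14) = mex{3,0,1,0,0} = 2
G(15) = mex{1,3,1,1,0} = 2
G(16) = mex{2,1,2,1,1} = 0
G(17) = mex{2,2,2,2,1} = 0
G(18) = mex{0,2,0,2,2} = 1
G(19) = mex{0,0,3,0,2} = 1
G(20) = mex{1,0,1,3,0} = 2
G(21) = mex{1,1,2,1,3} = 0
G(22) = mex{2,1,2,2,1} = 0
G(23) = mex{0,2,0,2,2} = 1
G(24) = mex{0,0,0,0,2} = 1
G(25) = mex{1,0,1,0,0} = 2
G(26) = mex{1,1,1,1,0} = 2
G(27) = mex{2,1,2,1,1} = 0
G(28) = mex{2,2,0,2,1} = 3
G(29) = mex{0,2,0,0,2} = 1
G(30) = mex{3,0,1,0,0} = 2
G(31) = mex{1,3,1,1,0} = 2
G(32) = mex{2,1,2,1,1} = 0
G(33) = mex{2,2,2,2,1} = 0
G(n+16) = G(n) holds for n = 0,…,8 (a full window of length max(S) = 9), so the sequence is purely periodic with period 16.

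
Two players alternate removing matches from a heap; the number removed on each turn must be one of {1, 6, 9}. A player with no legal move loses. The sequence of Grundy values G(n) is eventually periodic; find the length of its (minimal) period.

5

G(0) = 0
G(1) = mex{0} = 1
G(2) = mex{1} = 0
G(3) = mex{0} = 1
G(4) = mex{1} = 0
G(5) = mex{0} = 1
G(6) = mex{1,0} = 2
G(7) = mex{2,1} = 0
G(8) = mex{0,0} = 1
G(9) = mex{1,1,0} = 2
G(10) = mex{2,0,1} = 3
G(11) = mex{3,1,0} = 2
G(12) = mex{2,2,1} = 0
G(13) = mex{0,0,0} = 1
G(14) = mex{1,1,1} = 0
G(15) = mex{0,2,2} = 1
G(16) = mex{1,3,0} = 2
G(17) = mex{2,2,1} = 0
G(18) = mex{0,0,2} = 1
G(19) = mex{1,1,3} = 0
G(20) = mex{0,0,2} = 1
G(21) = mex{1,1,0} = 2
G(22) = mex{2,2,1} = 0
G(23) = mex{0,0,0} = 1
G(24) = mex{1,1,1} = 0
G(25) = mex{0,0,2} = 1
G(26) = mex{1,1,0} = 2
From n = 11 onward G(n+5) = G(n); since this holds over max(S) = 9 consecutive positions the period is 5 (pre-period 11).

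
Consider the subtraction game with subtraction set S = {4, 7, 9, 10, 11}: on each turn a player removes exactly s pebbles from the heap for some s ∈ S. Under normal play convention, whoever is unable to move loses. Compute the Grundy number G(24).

2

G(0) = 0
G(1) = mex{} = 0
G(2) = mex{} = 0
G(3) = mex{} = 0
G(4) = mex{0} = 1
G(5) = mex{0} = 1
G(6) = mex{0} = 1
G(7) = mex{0,0} = 1
G(8) = mex{1,0} = 2
G(9) = mex{1,0,0} = 2
G(10) = mex{1,0,0,0} = 2
G(11) = mex{1,1,0,0,0} = 2
G(12) = mex{2,1,0,0,0} = 3
G(13) = mex{2,1,1,0,0} = 3
G(14) = mex{2,1,1,1,0} = 3
G(15) = mex{2,2,1,1,1} = 0
G(16) = mex{3,2,1,1,1} = 0
G(17) = mex{3,2,2,1,1} = 0
G(18) = mex{3,2,2,2,1} = 0
G(19) = mex{0,3,2,2,2} = 1
G(20) = mex{0,3,2,2,2} = 1
G(21) = mex{0,3,3,2,2} = 1
G(22) = mex{0,0,3,3,2} = 1
G(23) = mex{1,0,3,3,3} = 2
G(24) = mex{1,0,0,3,3} = 2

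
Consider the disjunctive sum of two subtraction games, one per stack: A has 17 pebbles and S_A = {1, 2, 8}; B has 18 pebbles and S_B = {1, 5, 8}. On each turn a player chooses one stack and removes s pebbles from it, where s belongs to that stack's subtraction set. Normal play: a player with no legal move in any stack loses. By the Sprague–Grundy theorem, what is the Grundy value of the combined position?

Stack A, S = {1, 2, 8}:
G(0) = 0
G(1) = mex{0} = 1
G(2) = mex{1,0} = 2
G(3) = mex{2,1} = 0
G(4) = mex{0,2} = 1
G(5) = mex{1,0} = 2
G(6) = mex{2,1} = 0
G(7) = mex{0,2} = 1
G(8) = mex{1,0,0} = 2
G(9) = mex{2,1,1} = 0
G(10) = mex{0,2,2} = 1
G(11) = mex{1,0,0} = 2
G(12) = mex{2,1,1} = 0
G(13) = mex{0,2,2} = 1
G(14) = mex{1,0,0} = 2
G(15) = mex{2,1,1} = 0
G(16) = mex{0,2,2} = 1
G(17) = mex{1,0,0} = 2
G_A(17) = 2.
Stack B, S = {1, 5, 8}:
n :  0  1  2  3  4  5  6  7  8  9 10 11 12 13 14 15 16 17 18
G :  0  1  0  1  0  1  0  1  2  3  2  3  2  0  1  0  1  0  1
G_B(18) = 1.
Combined Grundy value = 2 ⊕ 1 = 3.

3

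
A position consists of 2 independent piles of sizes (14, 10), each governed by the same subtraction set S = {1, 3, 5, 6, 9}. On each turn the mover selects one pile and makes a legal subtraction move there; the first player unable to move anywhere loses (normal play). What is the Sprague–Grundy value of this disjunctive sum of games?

2

All piles use S = {1, 3, 5, 6, 9}:
n :  0  1  2  3  4  5  6  7  8  9 10 11 12 13 14
G :  0  1  0  1  0  1  2  3  2  3  2  3  0  1  0
Pile A: G(14) = 0.
Pile B: G(10) = 2.
Combined Grundy value = 0 ⊕ 2 = 2.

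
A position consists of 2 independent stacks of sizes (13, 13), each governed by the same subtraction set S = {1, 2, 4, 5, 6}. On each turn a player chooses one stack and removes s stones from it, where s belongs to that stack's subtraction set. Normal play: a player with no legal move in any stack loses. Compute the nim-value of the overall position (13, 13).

All stacks use S = {1, 2, 4, 5, 6}:
G(0) = 0
G(1) = mex{0} = 1
G(2) = mex{1,0} = 2
G(3) = mex{2,1} = 0
G(4) = mex{0,2,0} = 1
G(5) = mex{1,0,1,0} = 2
G(6) = mex{2,1,2,1,0} = 3
G(7) = mex{3,2,0,2,1} = 4
G(8) = mex{4,3,1,0,2} = 5
G(9) = mex{5,4,2,1,0} = 3
G(10) = mex{3,5,3,2,1} = 0
G(11) = mex{0,3,4,3,2} = 1
G(12) = mex{1,0,5,4,3} = 2
G(13) = mex{2,1,3,5,4} = 0
Stack A: G(13) = 0.
Stack B: G(13) = 0.
Combined Grundy value = 0 ⊕ 0 = 0.

0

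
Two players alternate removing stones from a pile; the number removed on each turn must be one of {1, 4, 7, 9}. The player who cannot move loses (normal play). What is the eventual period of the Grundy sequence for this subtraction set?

n :  0  1  2  3  4  5  6  7  8  9 10 11 12 13 14 15 16 17 18
G :  0  1  0  1  2  0  1  2  0  1  0  1  2  0  1  2  0  1  0
G(n+8) = G(n) holds for n = 0,…,8 (a full window of length max(S) = 9), so the sequence is purely periodic with period 8.

8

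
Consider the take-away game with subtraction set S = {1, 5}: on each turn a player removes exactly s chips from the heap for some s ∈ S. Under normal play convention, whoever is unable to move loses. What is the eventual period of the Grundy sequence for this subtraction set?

2

n :  0  1  2  3  4  5  6  7  8  9 10 11 12 13 14
G :  0  1  0  1  0  1  0  1  0  1  0  1  0  1  0
G(n+2) = G(n) holds for n = 0,…,4 (a full window of length max(S) = 5), so the sequence is purely periodic with period 2.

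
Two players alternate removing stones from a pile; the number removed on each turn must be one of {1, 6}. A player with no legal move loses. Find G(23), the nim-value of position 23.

n :  0  1  2  3  4  5  6  7  8  9 10 11 12 13 14 15 16 17 18 19 20 21 22 23
G :  0  1  0  1  0  1  2  0  1  0  1  0  1  2  0  1  0  1  0  1  2  0  1  0

0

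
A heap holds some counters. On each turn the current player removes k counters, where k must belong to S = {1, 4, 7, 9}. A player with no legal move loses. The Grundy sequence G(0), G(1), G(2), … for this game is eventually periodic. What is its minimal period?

G(0) = 0
G(1) = mex{0} = 1
G(2) = mex{1} = 0
G(3) = mex{0} = 1
G(4) = mex{1,0} = 2
G(5) = mex{2,1} = 0
G(6) = mex{0,0} = 1
G(7) = mex{1,1,0} = 2
G(8) = mex{2,2,1} = 0
G(9) = mex{0,0,0,0} = 1
G(10) = mex{1,1,1,1} = 0
G(11) = mex{0,2,2,0} = 1
G(12) = mex{1,0,0,1} = 2
G(13) = mex{2,1,1,2} = 0
G(14) = mex{0,0,2,0} = 1
G(15) = mex{1,1,0,1} = 2
G(16) = mex{2,2,1,2} = 0
G(17) = mex{0,0,0,0} = 1
G(18) = mex{1,1,1,1} = 0
G(n+8) = G(n) holds for n = 0,…,8 (a full window of length max(S) = 9), so the sequence is purely periodic with period 8.

8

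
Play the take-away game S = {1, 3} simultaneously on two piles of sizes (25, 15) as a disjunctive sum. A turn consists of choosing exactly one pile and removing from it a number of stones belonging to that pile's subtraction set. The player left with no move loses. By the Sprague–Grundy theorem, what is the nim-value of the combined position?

All piles use S = {1, 3}:
G(0) = 0
G(1) = mex{0} = 1
G(2) = mex{1} = 0
G(3) = mex{0,0} = 1
G(4) = mex{1,1} = 0
G(5) = mex{0,0} = 1
G(6) = mex{1,1} = 0
G(7) = mex{0,0} = 1
G(8) = mex{1,1} = 0
G(9) = mex{0,0} = 1
G(10) = mex{1,1} = 0
G(11) = mex{0,0} = 1
G(12) = mex{1,1} = 0
G(13) = mex{0,0} = 1
G(14) = mex{1,1} = 0
G(15) = mex{0,0} = 1
G(16) = mex{1,1} = 0
G(17) = mex{0,0} = 1
G(18) = mex{1,1} = 0
G(19) = mex{0,0} = 1
G(20) = mex{1,1} = 0
G(21) = mex{0,0} = 1
G(22) = mex{1,1} = 0
G(23) = mex{0,0} = 1
G(24) = mex{1,1} = 0
G(25) = mex{0,0} = 1
Pile A: G(25) = 1.
Pile B: G(15) = 1.
Combined Grundy value = 1 ⊕ 1 = 0.

0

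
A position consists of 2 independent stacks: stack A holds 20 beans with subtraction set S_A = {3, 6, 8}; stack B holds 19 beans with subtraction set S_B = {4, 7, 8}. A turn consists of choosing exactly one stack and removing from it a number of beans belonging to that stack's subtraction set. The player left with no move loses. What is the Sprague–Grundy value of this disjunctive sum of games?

Stack A, S = {3, 6, 8}:
n :  0  1  2  3  4  5  6  7  8  9 10 11 12 13 14 15 16 17 18 19 20
G :  0  0  0  1  1  1  2  2  2  3  3  0  0  0  1  1  1  2  2  2  3
G_A(20) = 3.
Stack B, S = {4, 7, 8}:
n :  0  1  2  3  4  5  6  7  8  9 10 11 12 13 14 15 16 17 18 19
G :  0  0  0  0  1  1  1  1  2  2  2  2  0  0  0  0  1  1  1  1
G_B(19) = 1.
Combined Grundy value = 3 ⊕ 1 = 2.

2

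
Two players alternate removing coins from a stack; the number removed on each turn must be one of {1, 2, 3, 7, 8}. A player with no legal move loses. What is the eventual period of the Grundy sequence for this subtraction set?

9

n :  0  1  2  3  4  5  6  7  8  9 10 11 12 13 14 15 16 17 18 19
G :  0  1  2  3  0  1  2  3  4  0  1  2  3  0  1  2  3  4  0  1
G(n+9) = G(n) holds for n = 0,…,7 (a full window of length max(S) = 8), so the sequence is purely periodic with period 9.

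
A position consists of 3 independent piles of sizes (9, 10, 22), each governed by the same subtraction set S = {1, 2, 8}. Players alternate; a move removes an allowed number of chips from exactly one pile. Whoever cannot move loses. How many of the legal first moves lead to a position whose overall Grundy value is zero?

0

All piles use S = {1, 2, 8}:
n :  0  1  2  3  4  5  6  7  8  9 10 11 12 13 14 15 16 17 18 19 20 21 22
G :  0  1  2  0  1  2  0  1  2  0  1  2  0  1  2  0  1  2  0  1  2  0  1
Pile A: G(9) = 0.
Pile B: G(10) = 1.
Pile C: G(22) = 1.
Combined Grundy value = 0 ⊕ 1 ⊕ 1 = 0.
A winning move leaves total XOR = 0, i.e. changes one component's Grundy value g to g ⊕ X where X is the current total.
Pile A: target g' = 0⊕0 = 0, but every legal move changes the Grundy value (mex property), so 0 moves.
Pile B: target g' = 1⊕0 = 1, but every legal move changes the Grundy value (mex property), so 0 moves.
Pile C: target g' = 1⊕0 = 1, but every legal move changes the Grundy value (mex property), so 0 moves.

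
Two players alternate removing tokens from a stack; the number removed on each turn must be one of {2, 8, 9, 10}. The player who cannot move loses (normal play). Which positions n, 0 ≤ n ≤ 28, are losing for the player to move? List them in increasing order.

n :  0  1  2  3  4  5  6  7  8  9 10 11 12 13 14 15 16 17 18 19 20 21 22 23 24 25 26 27 28
G :  0  0  1  1  0  0  1  1  2  2  3  3  2  2  3  3  0  0  1  1  0  0  1  1  2  2  3  3  2
P-positions are exactly the n with G(n) = 0.

0, 1, 4, 5, 16, 17, 20, 21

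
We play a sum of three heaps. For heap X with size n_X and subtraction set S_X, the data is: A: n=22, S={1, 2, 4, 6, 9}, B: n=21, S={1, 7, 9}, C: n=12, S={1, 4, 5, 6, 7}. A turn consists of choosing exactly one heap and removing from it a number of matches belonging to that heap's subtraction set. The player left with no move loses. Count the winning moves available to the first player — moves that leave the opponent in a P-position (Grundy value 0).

Heap A, S = {1, 2, 4, 6, 9}:
n :  0  1  2  3  4  5  6  7  8  9 10 11 12 13 14 15 16 17 18 19 20 21 22
G :  0  1  2  0  1  2  3  4  0  1  2  0  1  2  3  4  0  1  2  0  1  2  3
G_A(22) = 3.
Heap B, S = {1, 7, 9}:
G(0) = 0
G(1) = mex{0} = 1
G(2) = mex{1} = 0
G(3) = mex{0} = 1
G(4) = mex{1} = 0
G(5) = mex{0} = 1
G(6) = mex{1} = 0
G(7) = mex{0,0} = 1
G(8) = mex{1,1} = 0
G(9) = mex{0,0,0} = 1
G(10) = mex{1,1,1} = 0
G(11) = mex{0,0,0} = 1
G(12) = mex{1,1,1} = 0
G(13) = mex{0,0,0} = 1
G(14) = mex{1,1,1} = 0
G(15) = mex{0,0,0} = 1
G(16) = mex{1,1,1} = 0
G(17) = mex{0,0,0} = 1
G(18) = mex{1,1,1} = 0
G(19) = mex{0,0,0} = 1
G(20) = mex{1,1,1} = 0
G(21) = mex{0,0,0} = 1
G_B(21) = 1.
Heap C, S = {1, 4, 5, 6, 7}:
G(0) = 0
G(1) = mex{0} = 1
G(2) = mex{1} = 0
G(3) = mex{0} = 1
G(4) = mex{1,0} = 2
G(5) = mex{2,1,0} = 3
G(6) = mex{3,0,1,0} = 2
G(7) = mex{2,1,0,1,0} = 3
G(8) = mex{3,2,1,0,1} = 4
G(9) = mex{4,3,2,1,0} = 5
G(10) = mex{5,2,3,2,1} = 0
G(11) = mex{0,3,2,3,2} = 1
G(12) = mex{1,4,3,2,3} = 0
G_C(12) = 0.
Combined Grundy value = 3 ⊕ 1 ⊕ 0 = 2.
A winning move leaves total XOR = 0, i.e. changes one component's Grundy value g to g ⊕ X where X is the current total.
Heap A: need g' = 3⊕2 = 1. Options: 22−1→G=2, 22−2→G=1, 22−4→G=2, 22−6→G=0, 22−9→G=2. Hits: 1.
Heap B: need g' = 1⊕2 = 3. Options: 21−1→G=0, 21−7→G=0, 21−9→G=0. Hits: 0.
Heap C: need g' = 0⊕2 = 2. Options: 12−1→G=1, 12−4→G=4, 12−5→G=3, 12−6→G=2, 12−7→G=3. Hits: 1.

2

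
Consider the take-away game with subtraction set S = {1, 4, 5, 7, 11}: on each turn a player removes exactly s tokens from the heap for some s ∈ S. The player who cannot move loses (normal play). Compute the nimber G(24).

0

n :  0  1  2  3  4  5  6  7  8  9 10 11 12 13 14 15 16 17 18 19 20 21 22 23 24
G :  0  1  0  1  2  3  2  3  0  1  0  1  2  3  2  3  0  1  0  1  2  3  2  3  0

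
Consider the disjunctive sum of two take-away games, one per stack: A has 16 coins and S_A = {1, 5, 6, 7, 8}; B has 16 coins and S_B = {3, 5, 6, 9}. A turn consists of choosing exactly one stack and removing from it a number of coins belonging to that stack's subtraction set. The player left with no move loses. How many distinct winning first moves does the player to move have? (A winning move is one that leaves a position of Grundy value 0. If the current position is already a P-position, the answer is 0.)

0

Stack A, S = {1, 5, 6, 7, 8}:
G(0) = 0
G(1) = mex{0} = 1
G(2) = mex{1} = 0
G(3) = mex{0} = 1
G(4) = mex{1} = 0
G(5) = mex{0,0} = 1
G(6) = mex{1,1,0} = 2
G(7) = mex{2,0,1,0} = 3
G(8) = mex{3,1,0,1,0} = 2
G(9) = mex{2,0,1,0,1} = 3
G(10) = mex{3,1,0,1,0} = 2
G(11) = mex{2,2,1,0,1} = 3
G(12) = mex{3,3,2,1,0} = 4
G(13) = mex{4,2,3,2,1} = 0
G(14) = mex{0,3,2,3,2} = 1
G(15) = mex{1,2,3,2,3} = 0
G(16) = mex{0,3,2,3,2} = 1
G_A(16) = 1.
Stack B, S = {3, 5, 6, 9}:
n :  0  1  2  3  4  5  6  7  8  9 10 11 12 13 14 15 16
G :  0  0  0  1  1  1  2  2  2  3  3  3  0  0  0  1  1
G_B(16) = 1.
Combined Grundy value = 1 ⊕ 1 = 0.
A winning move leaves total XOR = 0, i.e. changes one component's Grundy value g to g ⊕ X where X is the current total.
Stack A: target g' = 1⊕0 = 1, but every legal move changes the Grundy value (mex property), so 0 moves.
Stack B: target g' = 1⊕0 = 1, but every legal move changes the Grundy value (mex property), so 0 moves.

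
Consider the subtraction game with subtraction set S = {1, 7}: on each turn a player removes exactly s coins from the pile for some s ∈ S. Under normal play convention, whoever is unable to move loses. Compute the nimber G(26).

G(0) = 0
G(1) = mex{0} = 1
G(2) = mex{1} = 0
G(3) = mex{0} = 1
G(4) = mex{1} = 0
G(5) = mex{0} = 1
G(6) = mex{1} = 0
G(7) = mex{0,0} = 1
G(8) = mex{1,1} = 0
G(9) = mex{0,0} = 1
G(10) = mex{1,1} = 0
G(11) = mex{0,0} = 1
G(12) = mex{1,1} = 0
G(13) = mex{0,0} = 1
G(14) = mex{1,1} = 0
G(15) = mex{0,0} = 1
G(16) = mex{1,1} = 0
G(17) = mex{0,0} = 1
G(18) = mex{1,1} = 0
G(19) = mex{0,0} = 1
G(20) = mex{1,1} = 0
G(21) = mex{0,0} = 1
G(22) = mex{1,1} = 0
G(23) = mex{0,0} = 1
G(24) = mex{1,1} = 0
G(25) = mex{0,0} = 1
G(26) = mex{1,1} = 0

0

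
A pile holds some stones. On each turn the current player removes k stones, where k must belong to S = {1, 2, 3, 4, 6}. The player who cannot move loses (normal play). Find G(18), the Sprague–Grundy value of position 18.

n :  0  1  2  3  4  5  6  7  8  9 10 11 12 13 14 15 16 17 18
G :  0  1  2  3  4  0  1  2  3  4  0  1  2  3  4  0  1  2  3

3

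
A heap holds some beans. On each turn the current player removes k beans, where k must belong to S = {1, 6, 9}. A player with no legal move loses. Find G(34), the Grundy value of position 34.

0

G(0) = 0
G(1) = mex{0} = 1
G(2) = mex{1} = 0
G(3) = mex{0} = 1
G(4) = mex{1} = 0
G(5) = mex{0} = 1
G(6) = mex{1,0} = 2
G(7) = mex{2,1} = 0
G(8) = mex{0,0} = 1
G(9) = mex{1,1,0} = 2
G(10) = mex{2,0,1} = 3
G(11) = mex{3,1,0} = 2
G(12) = mex{2,2,1} = 0
G(13) = mex{0,0,0} = 1
G(14) = mex{1,1,1} = 0
G(15) = mex{0,2,2} = 1
G(16) = mex{1,3,0} = 2
G(17) = mex{2,2,1} = 0
G(18) = mex{0,0,2} = 1
G(19) = mex{1,1,3} = 0
G(20) = mex{0,0,2} = 1
G(21) = mex{1,1,0} = 2
G(22) = mex{2,2,1} = 0
G(23) = mex{0,0,0} = 1
G(24) = mex{1,1,1} = 0
G(25) = mex{0,0,2} = 1
G(26) = mex{1,1,0} = 2
G(27) = mex{2,2,1} = 0
G(28) = mex{0,0,0} = 1
G(29) = mex{1,1,1} = 0
G(30) = mex{0,0,2} = 1
G(31) = mex{1,1,0} = 2
G(32) = mex{2,2,1} = 0
G(33) = mex{0,0,0} = 1
G(34) = mex{1,1,1} = 0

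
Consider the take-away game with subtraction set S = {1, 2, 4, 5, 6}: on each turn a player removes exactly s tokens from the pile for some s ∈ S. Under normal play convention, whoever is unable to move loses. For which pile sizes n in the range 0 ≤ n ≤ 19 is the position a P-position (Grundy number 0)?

0, 3, 10, 13

n :  0  1  2  3  4  5  6  7  8  9 10 11 12 13 14 15 16 17 18 19
G :  0  1  2  0  1  2  3  4  5  3  0  1  2  0  1  2  3  4  5  3
P-positions are exactly the n with G(n) = 0.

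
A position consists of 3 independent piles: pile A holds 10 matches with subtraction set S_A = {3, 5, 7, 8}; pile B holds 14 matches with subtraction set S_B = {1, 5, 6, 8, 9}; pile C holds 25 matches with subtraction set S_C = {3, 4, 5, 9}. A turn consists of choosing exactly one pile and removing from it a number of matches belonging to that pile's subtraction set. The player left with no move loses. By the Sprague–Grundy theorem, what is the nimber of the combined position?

2

Pile A, S = {3, 5, 7, 8}:
n :  0  1  2  3  4  5  6  7  8  9 10
G :  0  0  0  1  1  1  2  2  2  3  3
G_A(10) = 3.
Pile B, S = {1, 5, 6, 8, 9}:
G(0) = 0
G(1) = mex{0} = 1
G(2) = mex{1} = 0
G(3) = mex{0} = 1
G(4) = mex{1} = 0
G(5) = mex{0,0} = 1
G(6) = mex{1,1,0} = 2
G(7) = mex{2,0,1} = 3
G(8) = mex{3,1,0,0} = 2
G(9) = mex{2,0,1,1,0} = 3
G(10) = mex{3,1,0,0,1} = 2
G(11) = mex{2,2,1,1,0} = 3
G(12) = mex{3,3,2,0,1} = 4
G(13) = mex{4,2,3,1,0} = 5
G(14) = mex{5,3,2,2,1} = 0
G_B(14) = 0.
Pile C, S = {3, 4, 5, 9}:
n :  0  1  2  3  4  5  6  7  8  9 10 11 12 13 14 15 16 17 18 19 20 21 22 23 24 25
G :  0  0  0  1  1  1  2  2  0  3  3  1  4  2  0  0  0  1  1  1  2  2  0  3  3  1
G_C(25) = 1.
Combined Grundy value = 3 ⊕ 0 ⊕ 1 = 2.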